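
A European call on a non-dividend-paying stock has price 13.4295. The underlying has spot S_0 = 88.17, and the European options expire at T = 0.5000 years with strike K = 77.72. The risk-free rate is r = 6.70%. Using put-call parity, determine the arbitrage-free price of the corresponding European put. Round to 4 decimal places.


Put-call parity: C - P = S_0 * exp(-qT) - K * exp(-rT).
S_0 * exp(-qT) = 88.1700 * 1.00000000 = 88.17000000
K * exp(-rT) = 77.7200 * 0.96705491 = 75.15950770
P = C - S*exp(-qT) + K*exp(-rT)
P = 13.4295 - 88.17000000 + 75.15950770 = 0.4190

Answer: Put price = 0.4190


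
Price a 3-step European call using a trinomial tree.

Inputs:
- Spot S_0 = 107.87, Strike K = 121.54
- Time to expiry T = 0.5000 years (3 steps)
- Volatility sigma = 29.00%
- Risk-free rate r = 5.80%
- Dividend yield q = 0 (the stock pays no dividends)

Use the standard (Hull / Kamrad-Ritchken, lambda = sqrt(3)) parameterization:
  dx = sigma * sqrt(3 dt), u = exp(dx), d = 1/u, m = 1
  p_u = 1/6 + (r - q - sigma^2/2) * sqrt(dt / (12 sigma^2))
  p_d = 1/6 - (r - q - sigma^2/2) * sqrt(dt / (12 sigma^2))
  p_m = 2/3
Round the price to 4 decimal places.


dt = T/N = 0.166667; dx = sigma*sqrt(3*dt) = 0.205061
u = exp(dx) = 1.227600; d = 1/u = 0.814598
p_u = 0.173148, p_m = 0.666667, p_d = 0.160185
Discount per step: exp(-r*dt) = 0.990380
Stock lattice S(k, j) with j the centered position index:
  k=0: S(0,+0) = 107.8700
  k=1: S(1,-1) = 87.8706; S(1,+0) = 107.8700; S(1,+1) = 132.4212
  k=2: S(2,-2) = 71.5792; S(2,-1) = 87.8706; S(2,+0) = 107.8700; S(2,+1) = 132.4212; S(2,+2) = 162.5603
  k=3: S(3,-3) = 58.3083; S(3,-2) = 71.5792; S(3,-1) = 87.8706; S(3,+0) = 107.8700; S(3,+1) = 132.4212; S(3,+2) = 162.5603; S(3,+3) = 199.5590
Terminal payoffs V(N, j) = max(S_T - K, 0):
  V(3,-3) = 0.000000; V(3,-2) = 0.000000; V(3,-1) = 0.000000; V(3,+0) = 0.000000; V(3,+1) = 10.881202; V(3,+2) = 41.020255; V(3,+3) = 78.018953
Backward induction: V(k, j) = exp(-r*dt) * [p_u * V(k+1, j+1) + p_m * V(k+1, j) + p_d * V(k+1, j-1)]
  V(2,-2) = exp(-r*dt) * [p_u*0.000000 + p_m*0.000000 + p_d*0.000000] = 0.000000
  V(2,-1) = exp(-r*dt) * [p_u*0.000000 + p_m*0.000000 + p_d*0.000000] = 0.000000
  V(2,+0) = exp(-r*dt) * [p_u*10.881202 + p_m*0.000000 + p_d*0.000000] = 1.865939
  V(2,+1) = exp(-r*dt) * [p_u*41.020255 + p_m*10.881202 + p_d*0.000000] = 14.218616
  V(2,+2) = exp(-r*dt) * [p_u*78.018953 + p_m*41.020255 + p_d*10.881202] = 42.188900
  V(1,-1) = exp(-r*dt) * [p_u*1.865939 + p_m*0.000000 + p_d*0.000000] = 0.319976
  V(1,+0) = exp(-r*dt) * [p_u*14.218616 + p_m*1.865939 + p_d*0.000000] = 3.670240
  V(1,+1) = exp(-r*dt) * [p_u*42.188900 + p_m*14.218616 + p_d*1.865939] = 16.918577
  V(0,+0) = exp(-r*dt) * [p_u*16.918577 + p_m*3.670240 + p_d*0.319976] = 5.375295

Answer: Price = V(0,0) = 5.3753


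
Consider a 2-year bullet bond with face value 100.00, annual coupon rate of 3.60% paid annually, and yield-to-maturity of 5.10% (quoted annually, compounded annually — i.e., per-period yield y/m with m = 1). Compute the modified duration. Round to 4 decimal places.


Coupon per period c = face * coupon_rate / m = 3.600000
Periods per year m = 1; per-period yield y/m = 0.051000
Number of cashflows N = 2
Cashflows (t years, CF_t, discount factor 1/(1+y/m)^(m*t), PV):
  t = 1.0000: CF_t = 3.600000, DF = 0.951475, PV = 3.425309
  t = 2.0000: CF_t = 103.600000, DF = 0.905304, PV = 93.789522
Price P = sum_t PV_t = 97.214831
First compute Macaulay numerator sum_t t * PV_t:
  t * PV_t at t = 1.0000: 3.425309
  t * PV_t at t = 2.0000: 187.579044
Macaulay duration D = 191.004354 / 97.214831 = 1.964766
Modified duration = D / (1 + y/m) = 1.964766 / (1 + 0.051000) = 1.869425

Answer: Modified duration = 1.8694


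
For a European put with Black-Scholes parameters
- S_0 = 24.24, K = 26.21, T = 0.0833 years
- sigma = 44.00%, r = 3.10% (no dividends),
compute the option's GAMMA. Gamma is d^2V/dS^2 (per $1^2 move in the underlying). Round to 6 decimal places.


Answer: Gamma = 0.112530

Derivation:
d1 = -0.5314610401; d2 = -0.6584526934
phi(d1) = 0.3463990129; exp(-qT) = 1.0000000000; exp(-rT) = 0.9974210313
Gamma = exp(-qT) * phi(d1) / (S * sigma * sqrt(T)) = 1.0000000000 * 0.3463990129 / (24.2400 * 0.4400 * 0.2886173938) = 0.112530


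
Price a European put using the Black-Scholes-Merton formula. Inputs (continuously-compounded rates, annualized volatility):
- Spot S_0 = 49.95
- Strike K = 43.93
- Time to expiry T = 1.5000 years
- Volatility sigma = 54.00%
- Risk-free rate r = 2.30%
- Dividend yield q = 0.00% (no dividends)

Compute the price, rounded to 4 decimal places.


Answer: Price = 8.5624

Derivation:
d1 = (ln(S/K) + (r - q + 0.5*sigma^2) * T) / (sigma * sqrt(T)) = 0.57702879
d2 = d1 - sigma * sqrt(T) = -0.08433344
exp(-rT) = 0.96608834; exp(-qT) = 1.00000000
P = K * exp(-rT) * N(-d2) - S_0 * exp(-qT) * N(-d1)
N(-d1) = 0.28196000; N(-d2) = 0.53360434
P = 43.9300 * 0.96608834 * 0.53360434 - 49.9500 * 1.00000000 * 0.28196000 = 8.5624


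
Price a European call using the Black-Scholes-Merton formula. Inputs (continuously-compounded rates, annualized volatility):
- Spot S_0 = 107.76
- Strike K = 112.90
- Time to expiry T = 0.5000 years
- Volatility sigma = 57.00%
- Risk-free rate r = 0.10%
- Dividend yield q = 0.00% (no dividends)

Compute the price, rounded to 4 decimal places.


d1 = (ln(S/K) + (r - q + 0.5*sigma^2) * T) / (sigma * sqrt(T)) = 0.08715788
d2 = d1 - sigma * sqrt(T) = -0.31589298
exp(-rT) = 0.99950012; exp(-qT) = 1.00000000
C = S_0 * exp(-qT) * N(d1) - K * exp(-rT) * N(d2)
N(d1) = 0.53472699; N(d2) = 0.37604187
C = 107.7600 * 1.00000000 * 0.53472699 - 112.9000 * 0.99950012 * 0.37604187 = 15.1883

Answer: Price = 15.1883


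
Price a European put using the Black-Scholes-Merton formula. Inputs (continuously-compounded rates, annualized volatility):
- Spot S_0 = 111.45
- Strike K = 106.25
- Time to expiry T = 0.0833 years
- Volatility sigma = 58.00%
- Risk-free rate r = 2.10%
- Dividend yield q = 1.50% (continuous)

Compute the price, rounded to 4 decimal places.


Answer: Price = 4.9254

Derivation:
d1 = (ln(S/K) + (r - q + 0.5*sigma^2) * T) / (sigma * sqrt(T)) = 0.37211961
d2 = d1 - sigma * sqrt(T) = 0.20472153
exp(-rT) = 0.99825223; exp(-qT) = 0.99875128
P = K * exp(-rT) * N(-d2) - S_0 * exp(-qT) * N(-d1)
N(-d1) = 0.35490190; N(-d2) = 0.41889485
P = 106.2500 * 0.99825223 * 0.41889485 - 111.4500 * 0.99875128 * 0.35490190 = 4.9254


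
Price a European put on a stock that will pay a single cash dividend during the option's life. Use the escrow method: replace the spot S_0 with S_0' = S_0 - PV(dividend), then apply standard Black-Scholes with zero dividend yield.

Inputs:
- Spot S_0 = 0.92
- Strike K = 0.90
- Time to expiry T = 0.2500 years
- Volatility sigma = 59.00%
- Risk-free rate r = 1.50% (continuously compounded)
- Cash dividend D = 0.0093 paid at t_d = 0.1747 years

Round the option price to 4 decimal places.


PV(D) = D * exp(-r * t_d) = 0.0093 * 0.99738293 = 0.00927566
S_0' = S_0 - PV(D) = 0.9200 - 0.00927566 = 0.91072434
d1 = (ln(S_0'/K) + (r + sigma^2/2)*T) / (sigma*sqrt(T)) = 0.20036609
d2 = d1 - sigma*sqrt(T) = -0.09463391
exp(-rT) = 0.99625702
N(-d1) = 0.42059714; N(-d2) = 0.53769719
P = K * exp(-rT) * N(-d2) - S_0' * N(-d1) = 0.9000 * 0.99625702 * 0.53769719 - 0.91072434 * 0.42059714 = 0.0991

Answer: Price = 0.0991


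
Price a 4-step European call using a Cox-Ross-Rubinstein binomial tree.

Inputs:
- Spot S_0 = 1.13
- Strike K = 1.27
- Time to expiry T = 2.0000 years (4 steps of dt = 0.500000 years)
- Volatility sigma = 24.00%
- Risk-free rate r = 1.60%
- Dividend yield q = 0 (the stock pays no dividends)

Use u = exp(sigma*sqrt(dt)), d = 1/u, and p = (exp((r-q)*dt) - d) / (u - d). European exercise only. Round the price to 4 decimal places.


Answer: Price = V(0,0) = 0.1207

Derivation:
dt = T/N = 0.500000
u = exp(sigma*sqrt(dt)) = 1.184956; d = 1/u = 0.843913
p = (exp((r-q)*dt) - d) / (u - d) = 0.481227
Discount per step: exp(-r*dt) = 0.992032
Stock lattice S(k, i) with i counting down-moves:
  k=0: S(0,0) = 1.1300
  k=1: S(1,0) = 1.3390; S(1,1) = 0.9536
  k=2: S(2,0) = 1.5867; S(2,1) = 1.1300; S(2,2) = 0.8048
  k=3: S(3,0) = 1.8801; S(3,1) = 1.3390; S(3,2) = 0.9536; S(3,3) = 0.6792
  k=4: S(4,0) = 2.2279; S(4,1) = 1.5867; S(4,2) = 1.1300; S(4,3) = 0.8048; S(4,4) = 0.5732
Terminal payoffs V(N, i) = max(S_T - K, 0):
  V(4,0) = 0.957857; V(4,1) = 0.316656; V(4,2) = 0.000000; V(4,3) = 0.000000; V(4,4) = 0.000000
Backward induction: V(k, i) = exp(-r*dt) * [p * V(k+1, i) + (1-p) * V(k+1, i+1)].
  V(3,0) = exp(-r*dt) * [p*0.957857 + (1-p)*0.316656] = 0.620237
  V(3,1) = exp(-r*dt) * [p*0.316656 + (1-p)*0.000000] = 0.151169
  V(3,2) = exp(-r*dt) * [p*0.000000 + (1-p)*0.000000] = 0.000000
  V(3,3) = exp(-r*dt) * [p*0.000000 + (1-p)*0.000000] = 0.000000
  V(2,0) = exp(-r*dt) * [p*0.620237 + (1-p)*0.151169] = 0.373894
  V(2,1) = exp(-r*dt) * [p*0.151169 + (1-p)*0.000000] = 0.072167
  V(2,2) = exp(-r*dt) * [p*0.000000 + (1-p)*0.000000] = 0.000000
  V(1,0) = exp(-r*dt) * [p*0.373894 + (1-p)*0.072167] = 0.215634
  V(1,1) = exp(-r*dt) * [p*0.072167 + (1-p)*0.000000] = 0.034452
  V(0,0) = exp(-r*dt) * [p*0.215634 + (1-p)*0.034452] = 0.120672


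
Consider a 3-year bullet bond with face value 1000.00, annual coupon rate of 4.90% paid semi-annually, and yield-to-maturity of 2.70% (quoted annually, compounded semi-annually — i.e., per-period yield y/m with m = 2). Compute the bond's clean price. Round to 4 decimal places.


Answer: Price = 1062.9904

Derivation:
Coupon per period c = face * coupon_rate / m = 24.500000
Periods per year m = 2; per-period yield y/m = 0.013500
Number of cashflows N = 6
Cashflows (t years, CF_t, discount factor 1/(1+y/m)^(m*t), PV):
  t = 0.5000: CF_t = 24.500000, DF = 0.986680, PV = 24.173656
  t = 1.0000: CF_t = 24.500000, DF = 0.973537, PV = 23.851658
  t = 1.5000: CF_t = 24.500000, DF = 0.960569, PV = 23.533950
  t = 2.0000: CF_t = 24.500000, DF = 0.947774, PV = 23.220474
  t = 2.5000: CF_t = 24.500000, DF = 0.935150, PV = 22.911173
  t = 3.0000: CF_t = 1024.500000, DF = 0.922694, PV = 945.299536
Price P = sum_t PV_t = 1062.990446


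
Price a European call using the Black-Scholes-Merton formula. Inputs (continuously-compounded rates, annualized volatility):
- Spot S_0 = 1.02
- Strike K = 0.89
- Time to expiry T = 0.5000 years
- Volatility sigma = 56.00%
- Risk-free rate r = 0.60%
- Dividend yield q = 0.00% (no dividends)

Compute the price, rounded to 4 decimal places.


Answer: Price = 0.2250

Derivation:
d1 = (ln(S/K) + (r - q + 0.5*sigma^2) * T) / (sigma * sqrt(T)) = 0.54986756
d2 = d1 - sigma * sqrt(T) = 0.15388776
exp(-rT) = 0.99700450; exp(-qT) = 1.00000000
C = S_0 * exp(-qT) * N(d1) - K * exp(-rT) * N(d2)
N(d1) = 0.70879489; N(d2) = 0.56115088
C = 1.0200 * 1.00000000 * 0.70879489 - 0.8900 * 0.99700450 * 0.56115088 = 0.2250


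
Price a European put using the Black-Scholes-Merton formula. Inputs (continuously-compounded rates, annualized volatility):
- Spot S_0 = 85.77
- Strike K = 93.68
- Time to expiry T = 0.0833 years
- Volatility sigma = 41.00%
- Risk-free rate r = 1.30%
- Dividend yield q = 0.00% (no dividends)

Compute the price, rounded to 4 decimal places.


Answer: Price = 9.2309

Derivation:
d1 = (ln(S/K) + (r - q + 0.5*sigma^2) * T) / (sigma * sqrt(T)) = -0.67716588
d2 = d1 - sigma * sqrt(T) = -0.79549901
exp(-rT) = 0.99891769; exp(-qT) = 1.00000000
P = K * exp(-rT) * N(-d2) - S_0 * exp(-qT) * N(-d1)
N(-d1) = 0.75084964; N(-d2) = 0.78683836
P = 93.6800 * 0.99891769 * 0.78683836 - 85.7700 * 1.00000000 * 0.75084964 = 9.2309


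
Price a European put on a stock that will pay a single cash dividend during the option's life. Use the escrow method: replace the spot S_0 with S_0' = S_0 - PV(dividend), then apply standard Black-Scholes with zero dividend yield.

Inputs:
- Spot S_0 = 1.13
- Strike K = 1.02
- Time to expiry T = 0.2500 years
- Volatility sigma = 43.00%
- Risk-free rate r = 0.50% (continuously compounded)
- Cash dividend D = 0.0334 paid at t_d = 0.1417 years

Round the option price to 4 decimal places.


PV(D) = D * exp(-r * t_d) = 0.0334 * 0.99929175 = 0.03337634
S_0' = S_0 - PV(D) = 1.1300 - 0.03337634 = 1.09662366
d1 = (ln(S_0'/K) + (r + sigma^2/2)*T) / (sigma*sqrt(T)) = 0.45021362
d2 = d1 - sigma*sqrt(T) = 0.23521362
exp(-rT) = 0.99875078
N(-d1) = 0.32627821; N(-d2) = 0.40702147
P = K * exp(-rT) * N(-d2) - S_0' * N(-d1) = 1.0200 * 0.99875078 * 0.40702147 - 1.09662366 * 0.32627821 = 0.0568

Answer: Price = 0.0568


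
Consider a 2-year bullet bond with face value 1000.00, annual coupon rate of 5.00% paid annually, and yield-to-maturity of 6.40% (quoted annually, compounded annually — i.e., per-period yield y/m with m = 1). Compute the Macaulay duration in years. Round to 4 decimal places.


Coupon per period c = face * coupon_rate / m = 50.000000
Periods per year m = 1; per-period yield y/m = 0.064000
Number of cashflows N = 2
Cashflows (t years, CF_t, discount factor 1/(1+y/m)^(m*t), PV):
  t = 1.0000: CF_t = 50.000000, DF = 0.939850, PV = 46.992481
  t = 2.0000: CF_t = 1050.000000, DF = 0.883317, PV = 927.483182
Price P = sum_t PV_t = 974.475663
Macaulay numerator sum_t t * PV_t:
  t * PV_t at t = 1.0000: 46.992481
  t * PV_t at t = 2.0000: 1854.966363
Macaulay duration D = (sum_t t * PV_t) / P = 1901.958844 / 974.475663 = 1.951777

Answer: Macaulay duration = 1.9518 years


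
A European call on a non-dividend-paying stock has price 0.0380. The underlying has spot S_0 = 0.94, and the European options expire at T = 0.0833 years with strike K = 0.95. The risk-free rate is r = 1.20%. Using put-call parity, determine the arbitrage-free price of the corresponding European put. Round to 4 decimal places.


Answer: Put price = 0.0471

Derivation:
Put-call parity: C - P = S_0 * exp(-qT) - K * exp(-rT).
S_0 * exp(-qT) = 0.9400 * 1.00000000 = 0.94000000
K * exp(-rT) = 0.9500 * 0.99900090 = 0.94905085
P = C - S*exp(-qT) + K*exp(-rT)
P = 0.0380 - 0.94000000 + 0.94905085 = 0.0471


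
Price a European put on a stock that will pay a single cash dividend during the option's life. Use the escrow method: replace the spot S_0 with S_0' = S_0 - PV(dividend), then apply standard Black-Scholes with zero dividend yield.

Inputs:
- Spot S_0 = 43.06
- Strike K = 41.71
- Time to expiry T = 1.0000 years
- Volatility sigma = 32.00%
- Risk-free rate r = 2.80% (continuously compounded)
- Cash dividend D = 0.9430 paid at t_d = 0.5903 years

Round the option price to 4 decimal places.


PV(D) = D * exp(-r * t_d) = 0.9430 * 0.98360744 = 0.92754182
S_0' = S_0 - PV(D) = 43.0600 - 0.92754182 = 42.13245818
d1 = (ln(S_0'/K) + (r + sigma^2/2)*T) / (sigma*sqrt(T)) = 0.27899223
d2 = d1 - sigma*sqrt(T) = -0.04100777
exp(-rT) = 0.97238837
N(-d1) = 0.39012539; N(-d2) = 0.51635515
P = K * exp(-rT) * N(-d2) - S_0' * N(-d1) = 41.7100 * 0.97238837 * 0.51635515 - 42.13245818 * 0.39012539 = 4.5056

Answer: Price = 4.5056


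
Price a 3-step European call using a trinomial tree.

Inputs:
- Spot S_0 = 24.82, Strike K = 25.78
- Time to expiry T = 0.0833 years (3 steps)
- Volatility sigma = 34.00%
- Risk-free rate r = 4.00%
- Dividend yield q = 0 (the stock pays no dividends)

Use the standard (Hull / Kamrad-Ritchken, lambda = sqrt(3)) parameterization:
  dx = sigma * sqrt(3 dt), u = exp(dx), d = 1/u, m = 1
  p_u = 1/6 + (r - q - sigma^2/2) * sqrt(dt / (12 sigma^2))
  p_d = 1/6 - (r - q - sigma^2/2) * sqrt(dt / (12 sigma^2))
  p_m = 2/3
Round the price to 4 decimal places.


dt = T/N = 0.027767; dx = sigma*sqrt(3*dt) = 0.098130
u = exp(dx) = 1.103106; d = 1/u = 0.906531
p_u = 0.164148, p_m = 0.666667, p_d = 0.169185
Discount per step: exp(-r*dt) = 0.998890
Stock lattice S(k, j) with j the centered position index:
  k=0: S(0,+0) = 24.8200
  k=1: S(1,-1) = 22.5001; S(1,+0) = 24.8200; S(1,+1) = 27.3791
  k=2: S(2,-2) = 20.3970; S(2,-1) = 22.5001; S(2,+0) = 24.8200; S(2,+1) = 27.3791; S(2,+2) = 30.2020
  k=3: S(3,-3) = 18.4906; S(3,-2) = 20.3970; S(3,-1) = 22.5001; S(3,+0) = 24.8200; S(3,+1) = 27.3791; S(3,+2) = 30.2020; S(3,+3) = 33.3161
Terminal payoffs V(N, j) = max(S_T - K, 0):
  V(3,-3) = 0.000000; V(3,-2) = 0.000000; V(3,-1) = 0.000000; V(3,+0) = 0.000000; V(3,+1) = 1.599093; V(3,+2) = 4.422044; V(3,+3) = 7.536059
Backward induction: V(k, j) = exp(-r*dt) * [p_u * V(k+1, j+1) + p_m * V(k+1, j) + p_d * V(k+1, j-1)]
  V(2,-2) = exp(-r*dt) * [p_u*0.000000 + p_m*0.000000 + p_d*0.000000] = 0.000000
  V(2,-1) = exp(-r*dt) * [p_u*0.000000 + p_m*0.000000 + p_d*0.000000] = 0.000000
  V(2,+0) = exp(-r*dt) * [p_u*1.599093 + p_m*0.000000 + p_d*0.000000] = 0.262197
  V(2,+1) = exp(-r*dt) * [p_u*4.422044 + p_m*1.599093 + p_d*0.000000] = 1.789944
  V(2,+2) = exp(-r*dt) * [p_u*7.536059 + p_m*4.422044 + p_d*1.599093] = 4.450658
  V(1,-1) = exp(-r*dt) * [p_u*0.262197 + p_m*0.000000 + p_d*0.000000] = 0.042991
  V(1,+0) = exp(-r*dt) * [p_u*1.789944 + p_m*0.262197 + p_d*0.000000] = 0.468094
  V(1,+1) = exp(-r*dt) * [p_u*4.450658 + p_m*1.789944 + p_d*0.262197] = 1.966039
  V(0,+0) = exp(-r*dt) * [p_u*1.966039 + p_m*0.468094 + p_d*0.042991] = 0.641346

Answer: Price = V(0,0) = 0.6413


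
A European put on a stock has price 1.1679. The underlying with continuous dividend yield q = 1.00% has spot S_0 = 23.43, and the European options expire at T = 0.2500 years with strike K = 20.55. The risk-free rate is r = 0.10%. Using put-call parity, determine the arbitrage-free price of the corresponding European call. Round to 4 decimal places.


Put-call parity: C - P = S_0 * exp(-qT) - K * exp(-rT).
S_0 * exp(-qT) = 23.4300 * 0.99750312 = 23.37149816
K * exp(-rT) = 20.5500 * 0.99975003 = 20.54486314
C = P + S*exp(-qT) - K*exp(-rT)
C = 1.1679 + 23.37149816 - 20.54486314 = 3.9945

Answer: Call price = 3.9945


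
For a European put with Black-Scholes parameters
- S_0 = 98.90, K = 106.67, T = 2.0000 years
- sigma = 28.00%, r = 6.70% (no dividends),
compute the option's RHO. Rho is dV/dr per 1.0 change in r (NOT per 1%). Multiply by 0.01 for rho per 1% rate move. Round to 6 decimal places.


Answer: Rho = -97.056311

Derivation:
d1 = 0.3453945956; d2 = -0.0505852019
phi(d1) = 0.3758416956; exp(-qT) = 1.0000000000; exp(-rT) = 0.8745900646
N(-d2) = 0.5201719726
Rho = -K*T*exp(-rT)*N(-d2) = -106.6700 * 2.0000 * 0.8745900646 * 0.5201719726 = -97.056311


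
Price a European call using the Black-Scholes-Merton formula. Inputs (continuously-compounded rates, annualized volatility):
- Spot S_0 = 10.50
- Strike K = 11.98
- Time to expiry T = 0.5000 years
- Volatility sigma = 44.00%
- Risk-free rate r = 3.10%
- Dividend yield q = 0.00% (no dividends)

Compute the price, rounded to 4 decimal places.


d1 = (ln(S/K) + (r - q + 0.5*sigma^2) * T) / (sigma * sqrt(T)) = -0.21844243
d2 = d1 - sigma * sqrt(T) = -0.52956942
exp(-rT) = 0.98461951; exp(-qT) = 1.00000000
C = S_0 * exp(-qT) * N(d1) - K * exp(-rT) * N(d2)
N(d1) = 0.41354220; N(d2) = 0.29820525
C = 10.5000 * 1.00000000 * 0.41354220 - 11.9800 * 0.98461951 * 0.29820525 = 0.8246

Answer: Price = 0.8246


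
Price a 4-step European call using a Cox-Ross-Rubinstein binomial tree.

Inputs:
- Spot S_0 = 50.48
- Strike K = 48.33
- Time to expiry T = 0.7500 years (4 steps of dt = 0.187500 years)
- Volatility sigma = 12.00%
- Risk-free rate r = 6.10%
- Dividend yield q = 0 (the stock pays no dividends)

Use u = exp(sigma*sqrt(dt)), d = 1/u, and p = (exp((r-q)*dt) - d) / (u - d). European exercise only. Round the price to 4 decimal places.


Answer: Price = V(0,0) = 4.9160

Derivation:
dt = T/N = 0.187500
u = exp(sigma*sqrt(dt)) = 1.053335; d = 1/u = 0.949365
p = (exp((r-q)*dt) - d) / (u - d) = 0.597652
Discount per step: exp(-r*dt) = 0.988628
Stock lattice S(k, i) with i counting down-moves:
  k=0: S(0,0) = 50.4800
  k=1: S(1,0) = 53.1724; S(1,1) = 47.9240
  k=2: S(2,0) = 56.0083; S(2,1) = 50.4800; S(2,2) = 45.4974
  k=3: S(3,0) = 58.9955; S(3,1) = 53.1724; S(3,2) = 47.9240; S(3,3) = 43.1936
  k=4: S(4,0) = 62.1421; S(4,1) = 56.0083; S(4,2) = 50.4800; S(4,3) = 45.4974; S(4,4) = 41.0065
Terminal payoffs V(N, i) = max(S_T - K, 0):
  V(4,0) = 13.812076; V(4,1) = 7.678321; V(4,2) = 2.150000; V(4,3) = 0.000000; V(4,4) = 0.000000
Backward induction: V(k, i) = exp(-r*dt) * [p * V(k+1, i) + (1-p) * V(k+1, i+1)].
  V(3,0) = exp(-r*dt) * [p*13.812076 + (1-p)*7.678321] = 11.215162
  V(3,1) = exp(-r*dt) * [p*7.678321 + (1-p)*2.150000] = 5.391987
  V(3,2) = exp(-r*dt) * [p*2.150000 + (1-p)*0.000000] = 1.270339
  V(3,3) = exp(-r*dt) * [p*0.000000 + (1-p)*0.000000] = 0.000000
  V(2,0) = exp(-r*dt) * [p*11.215162 + (1-p)*5.391987] = 8.771321
  V(2,1) = exp(-r*dt) * [p*5.391987 + (1-p)*1.270339] = 3.691189
  V(2,2) = exp(-r*dt) * [p*1.270339 + (1-p)*0.000000] = 0.750586
  V(1,0) = exp(-r*dt) * [p*8.771321 + (1-p)*3.691189] = 6.650834
  V(1,1) = exp(-r*dt) * [p*3.691189 + (1-p)*0.750586] = 2.479521
  V(0,0) = exp(-r*dt) * [p*6.650834 + (1-p)*2.479521] = 4.915965


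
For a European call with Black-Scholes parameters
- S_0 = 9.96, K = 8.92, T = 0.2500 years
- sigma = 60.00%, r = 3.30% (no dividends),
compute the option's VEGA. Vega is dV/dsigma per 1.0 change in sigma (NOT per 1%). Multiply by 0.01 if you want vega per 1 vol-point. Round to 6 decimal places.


Answer: Vega = 1.712445

Derivation:
d1 = 0.5451037500; d2 = 0.2451037500
phi(d1) = 0.3438645042; exp(-qT) = 1.0000000000; exp(-rT) = 0.9917839379
Vega = S * exp(-qT) * phi(d1) * sqrt(T) = 9.9600 * 1.0000000000 * 0.3438645042 * 0.5000000000 = 1.712445


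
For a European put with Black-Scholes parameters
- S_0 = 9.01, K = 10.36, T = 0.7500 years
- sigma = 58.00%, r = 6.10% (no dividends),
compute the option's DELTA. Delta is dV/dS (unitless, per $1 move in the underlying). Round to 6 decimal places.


Answer: Delta = -0.474377

Derivation:
d1 = 0.0642707012; d2 = -0.4380240330
phi(d1) = 0.3981191707; exp(-qT) = 1.0000000000; exp(-rT) = 0.9552807525
N(-d1) = 0.4743773411
Delta = -exp(-qT) * N(-d1) = -1.0000000000 * 0.4743773411 = -0.474377


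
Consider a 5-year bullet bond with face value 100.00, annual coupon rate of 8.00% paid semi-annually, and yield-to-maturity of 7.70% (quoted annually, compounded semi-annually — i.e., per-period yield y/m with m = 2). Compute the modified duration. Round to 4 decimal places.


Coupon per period c = face * coupon_rate / m = 4.000000
Periods per year m = 2; per-period yield y/m = 0.038500
Number of cashflows N = 10
Cashflows (t years, CF_t, discount factor 1/(1+y/m)^(m*t), PV):
  t = 0.5000: CF_t = 4.000000, DF = 0.962927, PV = 3.851709
  t = 1.0000: CF_t = 4.000000, DF = 0.927229, PV = 3.708916
  t = 1.5000: CF_t = 4.000000, DF = 0.892854, PV = 3.571416
  t = 2.0000: CF_t = 4.000000, DF = 0.859754, PV = 3.439014
  t = 2.5000: CF_t = 4.000000, DF = 0.827880, PV = 3.311521
  t = 3.0000: CF_t = 4.000000, DF = 0.797188, PV = 3.188754
  t = 3.5000: CF_t = 4.000000, DF = 0.767635, PV = 3.070538
  t = 4.0000: CF_t = 4.000000, DF = 0.739176, PV = 2.956705
  t = 4.5000: CF_t = 4.000000, DF = 0.711773, PV = 2.847092
  t = 5.0000: CF_t = 104.000000, DF = 0.685386, PV = 71.280105
Price P = sum_t PV_t = 101.225770
First compute Macaulay numerator sum_t t * PV_t:
  t * PV_t at t = 0.5000: 1.925855
  t * PV_t at t = 1.0000: 3.708916
  t * PV_t at t = 1.5000: 5.357125
  t * PV_t at t = 2.0000: 6.878029
  t * PV_t at t = 2.5000: 8.278802
  t * PV_t at t = 3.0000: 9.566261
  t * PV_t at t = 3.5000: 10.746883
  t * PV_t at t = 4.0000: 11.826820
  t * PV_t at t = 4.5000: 12.811913
  t * PV_t at t = 5.0000: 356.400525
Macaulay duration D = 427.501128 / 101.225770 = 4.223244
Modified duration = D / (1 + y/m) = 4.223244 / (1 + 0.038500) = 4.066677

Answer: Modified duration = 4.0667


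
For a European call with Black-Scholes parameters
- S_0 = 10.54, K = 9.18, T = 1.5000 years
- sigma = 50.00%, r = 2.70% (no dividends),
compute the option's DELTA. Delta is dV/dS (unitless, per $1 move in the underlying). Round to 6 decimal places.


d1 = 0.5979209990; d2 = -0.0144514367
phi(d1) = 0.3336398058; exp(-qT) = 1.0000000000; exp(-rT) = 0.9603091645
N(d1) = 0.7250536762
Delta = exp(-qT) * N(d1) = 1.0000000000 * 0.7250536762 = 0.725054

Answer: Delta = 0.725054


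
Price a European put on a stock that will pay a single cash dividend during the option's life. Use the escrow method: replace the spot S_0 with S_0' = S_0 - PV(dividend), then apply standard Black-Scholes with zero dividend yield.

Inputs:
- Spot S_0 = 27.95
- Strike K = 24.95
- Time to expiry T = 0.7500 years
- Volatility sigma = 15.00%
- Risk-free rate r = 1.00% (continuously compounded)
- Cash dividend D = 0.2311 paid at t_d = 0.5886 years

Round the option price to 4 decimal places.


Answer: Price = 0.3617

Derivation:
PV(D) = D * exp(-r * t_d) = 0.2311 * 0.99413129 = 0.22974374
S_0' = S_0 - PV(D) = 27.9500 - 0.22974374 = 27.72025626
d1 = (ln(S_0'/K) + (r + sigma^2/2)*T) / (sigma*sqrt(T)) = 0.93320663
d2 = d1 - sigma*sqrt(T) = 0.80330281
exp(-rT) = 0.99252805
N(-d1) = 0.17535665; N(-d2) = 0.21089987
P = K * exp(-rT) * N(-d2) - S_0' * N(-d1) = 24.9500 * 0.99252805 * 0.21089987 - 27.72025626 * 0.17535665 = 0.3617


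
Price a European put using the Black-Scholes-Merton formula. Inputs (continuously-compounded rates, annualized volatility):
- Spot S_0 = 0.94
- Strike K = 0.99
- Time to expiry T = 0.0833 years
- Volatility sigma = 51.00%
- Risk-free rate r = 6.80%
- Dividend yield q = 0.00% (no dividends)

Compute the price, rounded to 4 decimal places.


Answer: Price = 0.0814

Derivation:
d1 = (ln(S/K) + (r - q + 0.5*sigma^2) * T) / (sigma * sqrt(T)) = -0.24000499
d2 = d1 - sigma * sqrt(T) = -0.38719986
exp(-rT) = 0.99435161; exp(-qT) = 1.00000000
P = K * exp(-rT) * N(-d2) - S_0 * exp(-qT) * N(-d1)
N(-d1) = 0.59483680; N(-d2) = 0.65069587
P = 0.9900 * 0.99435161 * 0.65069587 - 0.9400 * 1.00000000 * 0.59483680 = 0.0814


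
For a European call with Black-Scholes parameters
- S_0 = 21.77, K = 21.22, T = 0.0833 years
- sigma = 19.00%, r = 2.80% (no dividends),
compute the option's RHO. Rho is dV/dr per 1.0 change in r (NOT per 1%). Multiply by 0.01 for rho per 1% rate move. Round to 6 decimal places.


Answer: Rho = 1.208014

Derivation:
d1 = 0.5365819337; d2 = 0.4817446289
phi(d1) = 0.3454530210; exp(-qT) = 1.0000000000; exp(-rT) = 0.9976703179
N(d2) = 0.6850063159
Rho = K*T*exp(-rT)*N(d2) = 21.2200 * 0.0833 * 0.9976703179 * 0.6850063159 = 1.208014


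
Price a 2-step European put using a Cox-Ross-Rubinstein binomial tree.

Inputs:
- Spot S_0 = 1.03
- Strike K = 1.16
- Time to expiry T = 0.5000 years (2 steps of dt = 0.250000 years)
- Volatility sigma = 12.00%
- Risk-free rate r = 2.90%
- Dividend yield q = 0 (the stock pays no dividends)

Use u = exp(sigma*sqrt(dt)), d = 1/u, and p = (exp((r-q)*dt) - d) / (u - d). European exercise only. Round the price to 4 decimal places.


Answer: Price = V(0,0) = 0.1137

Derivation:
dt = T/N = 0.250000
u = exp(sigma*sqrt(dt)) = 1.061837; d = 1/u = 0.941765
p = (exp((r-q)*dt) - d) / (u - d) = 0.545604
Discount per step: exp(-r*dt) = 0.992776
Stock lattice S(k, i) with i counting down-moves:
  k=0: S(0,0) = 1.0300
  k=1: S(1,0) = 1.0937; S(1,1) = 0.9700
  k=2: S(2,0) = 1.1613; S(2,1) = 1.0300; S(2,2) = 0.9135
Terminal payoffs V(N, i) = max(K - S_T, 0):
  V(2,0) = 0.000000; V(2,1) = 0.130000; V(2,2) = 0.246472
Backward induction: V(k, i) = exp(-r*dt) * [p * V(k+1, i) + (1-p) * V(k+1, i+1)].
  V(1,0) = exp(-r*dt) * [p*0.000000 + (1-p)*0.130000] = 0.058645
  V(1,1) = exp(-r*dt) * [p*0.130000 + (1-p)*0.246472] = 0.181603
  V(0,0) = exp(-r*dt) * [p*0.058645 + (1-p)*0.181603] = 0.113689


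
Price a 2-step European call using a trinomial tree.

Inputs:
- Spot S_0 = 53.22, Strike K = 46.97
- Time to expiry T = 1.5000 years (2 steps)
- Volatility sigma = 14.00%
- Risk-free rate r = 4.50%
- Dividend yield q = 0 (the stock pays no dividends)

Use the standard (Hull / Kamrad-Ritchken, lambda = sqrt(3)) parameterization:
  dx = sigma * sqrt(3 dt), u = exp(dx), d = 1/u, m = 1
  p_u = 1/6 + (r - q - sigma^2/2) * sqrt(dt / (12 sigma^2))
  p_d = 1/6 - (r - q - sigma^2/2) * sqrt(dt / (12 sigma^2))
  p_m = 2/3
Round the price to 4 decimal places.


dt = T/N = 0.750000; dx = sigma*sqrt(3*dt) = 0.210000
u = exp(dx) = 1.233678; d = 1/u = 0.810584
p_u = 0.229524, p_m = 0.666667, p_d = 0.103810
Discount per step: exp(-r*dt) = 0.966813
Stock lattice S(k, j) with j the centered position index:
  k=0: S(0,+0) = 53.2200
  k=1: S(1,-1) = 43.1393; S(1,+0) = 53.2200; S(1,+1) = 65.6563
  k=2: S(2,-2) = 34.9680; S(2,-1) = 43.1393; S(2,+0) = 53.2200; S(2,+1) = 65.6563; S(2,+2) = 80.9988
Terminal payoffs V(N, j) = max(S_T - K, 0):
  V(2,-2) = 0.000000; V(2,-1) = 0.000000; V(2,+0) = 6.250000; V(2,+1) = 18.686346; V(2,+2) = 34.028794
Backward induction: V(k, j) = exp(-r*dt) * [p_u * V(k+1, j+1) + p_m * V(k+1, j) + p_d * V(k+1, j-1)]
  V(1,-1) = exp(-r*dt) * [p_u*6.250000 + p_m*0.000000 + p_d*0.000000] = 1.386917
  V(1,+0) = exp(-r*dt) * [p_u*18.686346 + p_m*6.250000 + p_d*0.000000] = 8.175013
  V(1,+1) = exp(-r*dt) * [p_u*34.028794 + p_m*18.686346 + p_d*6.250000] = 20.222630
  V(0,+0) = exp(-r*dt) * [p_u*20.222630 + p_m*8.175013 + p_d*1.386917] = 9.895873

Answer: Price = V(0,0) = 9.8959


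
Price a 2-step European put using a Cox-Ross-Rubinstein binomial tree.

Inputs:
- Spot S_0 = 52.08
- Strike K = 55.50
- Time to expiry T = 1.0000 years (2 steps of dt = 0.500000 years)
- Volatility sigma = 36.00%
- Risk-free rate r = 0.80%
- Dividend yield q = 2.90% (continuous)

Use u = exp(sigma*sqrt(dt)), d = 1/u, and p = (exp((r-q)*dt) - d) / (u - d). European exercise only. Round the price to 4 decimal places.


dt = T/N = 0.500000
u = exp(sigma*sqrt(dt)) = 1.289892; d = 1/u = 0.775259
p = (exp((r-q)*dt) - d) / (u - d) = 0.416406
Discount per step: exp(-r*dt) = 0.996008
Stock lattice S(k, i) with i counting down-moves:
  k=0: S(0,0) = 52.0800
  k=1: S(1,0) = 67.1776; S(1,1) = 40.3755
  k=2: S(2,0) = 86.6518; S(2,1) = 52.0800; S(2,2) = 31.3014
Terminal payoffs V(N, i) = max(K - S_T, 0):
  V(2,0) = 0.000000; V(2,1) = 3.420000; V(2,2) = 24.198560
Backward induction: V(k, i) = exp(-r*dt) * [p * V(k+1, i) + (1-p) * V(k+1, i+1)].
  V(1,0) = exp(-r*dt) * [p*0.000000 + (1-p)*3.420000] = 1.987925
  V(1,1) = exp(-r*dt) * [p*3.420000 + (1-p)*24.198560] = 15.484188
  V(0,0) = exp(-r*dt) * [p*1.987925 + (1-p)*15.484188] = 9.824889

Answer: Price = V(0,0) = 9.8249


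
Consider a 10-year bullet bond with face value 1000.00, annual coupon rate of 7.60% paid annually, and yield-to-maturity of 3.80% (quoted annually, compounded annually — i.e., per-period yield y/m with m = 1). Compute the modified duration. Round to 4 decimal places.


Answer: Modified duration = 7.4351

Derivation:
Coupon per period c = face * coupon_rate / m = 76.000000
Periods per year m = 1; per-period yield y/m = 0.038000
Number of cashflows N = 10
Cashflows (t years, CF_t, discount factor 1/(1+y/m)^(m*t), PV):
  t = 1.0000: CF_t = 76.000000, DF = 0.963391, PV = 73.217726
  t = 2.0000: CF_t = 76.000000, DF = 0.928122, PV = 70.537309
  t = 3.0000: CF_t = 76.000000, DF = 0.894145, PV = 67.955018
  t = 4.0000: CF_t = 76.000000, DF = 0.861411, PV = 65.467262
  t = 5.0000: CF_t = 76.000000, DF = 0.829876, PV = 63.070580
  t = 6.0000: CF_t = 76.000000, DF = 0.799495, PV = 60.761638
  t = 7.0000: CF_t = 76.000000, DF = 0.770227, PV = 58.537223
  t = 8.0000: CF_t = 76.000000, DF = 0.742030, PV = 56.394242
  t = 9.0000: CF_t = 76.000000, DF = 0.714865, PV = 54.329713
  t = 10.0000: CF_t = 1076.000000, DF = 0.688694, PV = 741.035026
Price P = sum_t PV_t = 1311.305738
First compute Macaulay numerator sum_t t * PV_t:
  t * PV_t at t = 1.0000: 73.217726
  t * PV_t at t = 2.0000: 141.074617
  t * PV_t at t = 3.0000: 203.865054
  t * PV_t at t = 4.0000: 261.869048
  t * PV_t at t = 5.0000: 315.352900
  t * PV_t at t = 6.0000: 364.569827
  t * PV_t at t = 7.0000: 409.760563
  t * PV_t at t = 8.0000: 451.153937
  t * PV_t at t = 9.0000: 488.967417
  t * PV_t at t = 10.0000: 7410.350264
Macaulay duration D = 10120.181353 / 1311.305738 = 7.717637
Modified duration = D / (1 + y/m) = 7.717637 / (1 + 0.038000) = 7.435103


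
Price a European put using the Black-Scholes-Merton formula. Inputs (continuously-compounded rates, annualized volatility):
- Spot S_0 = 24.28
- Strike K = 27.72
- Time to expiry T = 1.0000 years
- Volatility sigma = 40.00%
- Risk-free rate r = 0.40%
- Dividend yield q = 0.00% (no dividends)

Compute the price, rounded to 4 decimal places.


d1 = (ln(S/K) + (r - q + 0.5*sigma^2) * T) / (sigma * sqrt(T)) = -0.12125302
d2 = d1 - sigma * sqrt(T) = -0.52125302
exp(-rT) = 0.99600799; exp(-qT) = 1.00000000
P = K * exp(-rT) * N(-d2) - S_0 * exp(-qT) * N(-d1)
N(-d1) = 0.54825469; N(-d2) = 0.69890474
P = 27.7200 * 0.99600799 * 0.69890474 - 24.2800 * 1.00000000 * 0.54825469 = 5.9847

Answer: Price = 5.9847


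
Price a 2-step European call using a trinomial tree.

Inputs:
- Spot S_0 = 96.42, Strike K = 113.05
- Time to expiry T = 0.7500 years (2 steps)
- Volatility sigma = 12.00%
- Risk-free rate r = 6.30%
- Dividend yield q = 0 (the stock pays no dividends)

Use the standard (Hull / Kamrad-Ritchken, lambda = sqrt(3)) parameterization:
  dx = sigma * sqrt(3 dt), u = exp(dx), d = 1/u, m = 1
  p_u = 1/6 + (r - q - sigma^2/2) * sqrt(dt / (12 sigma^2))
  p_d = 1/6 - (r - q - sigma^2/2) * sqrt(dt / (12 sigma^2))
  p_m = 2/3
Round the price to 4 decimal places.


Answer: Price = V(0,0) = 0.6688

Derivation:
dt = T/N = 0.375000; dx = sigma*sqrt(3*dt) = 0.127279
u = exp(dx) = 1.135734; d = 1/u = 0.880488
p_u = 0.248868, p_m = 0.666667, p_d = 0.084466
Discount per step: exp(-r*dt) = 0.976652
Stock lattice S(k, j) with j the centered position index:
  k=0: S(0,+0) = 96.4200
  k=1: S(1,-1) = 84.8966; S(1,+0) = 96.4200; S(1,+1) = 109.5075
  k=2: S(2,-2) = 74.7504; S(2,-1) = 84.8966; S(2,+0) = 96.4200; S(2,+1) = 109.5075; S(2,+2) = 124.3714
Terminal payoffs V(N, j) = max(S_T - K, 0):
  V(2,-2) = 0.000000; V(2,-1) = 0.000000; V(2,+0) = 0.000000; V(2,+1) = 0.000000; V(2,+2) = 11.321380
Backward induction: V(k, j) = exp(-r*dt) * [p_u * V(k+1, j+1) + p_m * V(k+1, j) + p_d * V(k+1, j-1)]
  V(1,-1) = exp(-r*dt) * [p_u*0.000000 + p_m*0.000000 + p_d*0.000000] = 0.000000
  V(1,+0) = exp(-r*dt) * [p_u*0.000000 + p_m*0.000000 + p_d*0.000000] = 0.000000
  V(1,+1) = exp(-r*dt) * [p_u*11.321380 + p_m*0.000000 + p_d*0.000000] = 2.751743
  V(0,+0) = exp(-r*dt) * [p_u*2.751743 + p_m*0.000000 + p_d*0.000000] = 0.668831


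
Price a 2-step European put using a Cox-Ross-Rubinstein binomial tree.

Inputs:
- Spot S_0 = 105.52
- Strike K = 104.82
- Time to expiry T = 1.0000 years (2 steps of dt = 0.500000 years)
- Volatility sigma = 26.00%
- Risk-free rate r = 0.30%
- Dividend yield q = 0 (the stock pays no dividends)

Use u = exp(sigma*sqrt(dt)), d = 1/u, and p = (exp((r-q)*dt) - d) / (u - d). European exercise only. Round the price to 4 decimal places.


Answer: Price = V(0,0) = 9.2958

Derivation:
dt = T/N = 0.500000
u = exp(sigma*sqrt(dt)) = 1.201833; d = 1/u = 0.832062
p = (exp((r-q)*dt) - d) / (u - d) = 0.458227
Discount per step: exp(-r*dt) = 0.998501
Stock lattice S(k, i) with i counting down-moves:
  k=0: S(0,0) = 105.5200
  k=1: S(1,0) = 126.8174; S(1,1) = 87.7992
  k=2: S(2,0) = 152.4133; S(2,1) = 105.5200; S(2,2) = 73.0544
Terminal payoffs V(N, i) = max(K - S_T, 0):
  V(2,0) = 0.000000; V(2,1) = 0.000000; V(2,2) = 31.765555
Backward induction: V(k, i) = exp(-r*dt) * [p * V(k+1, i) + (1-p) * V(k+1, i+1)].
  V(1,0) = exp(-r*dt) * [p*0.000000 + (1-p)*0.000000] = 0.000000
  V(1,1) = exp(-r*dt) * [p*0.000000 + (1-p)*31.765555] = 17.183934
  V(0,0) = exp(-r*dt) * [p*0.000000 + (1-p)*17.183934] = 9.295843


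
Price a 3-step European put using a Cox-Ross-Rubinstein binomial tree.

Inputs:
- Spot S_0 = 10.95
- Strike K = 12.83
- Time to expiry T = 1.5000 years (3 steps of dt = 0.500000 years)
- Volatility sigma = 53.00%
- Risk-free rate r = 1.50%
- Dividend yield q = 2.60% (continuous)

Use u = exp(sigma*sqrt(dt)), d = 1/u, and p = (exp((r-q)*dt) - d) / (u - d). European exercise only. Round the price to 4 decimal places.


dt = T/N = 0.500000
u = exp(sigma*sqrt(dt)) = 1.454652; d = 1/u = 0.687450
p = (exp((r-q)*dt) - d) / (u - d) = 0.400241
Discount per step: exp(-r*dt) = 0.992528
Stock lattice S(k, i) with i counting down-moves:
  k=0: S(0,0) = 10.9500
  k=1: S(1,0) = 15.9284; S(1,1) = 7.5276
  k=2: S(2,0) = 23.1703; S(2,1) = 10.9500; S(2,2) = 5.1748
  k=3: S(3,0) = 33.7048; S(3,1) = 15.9284; S(3,2) = 7.5276; S(3,3) = 3.5574
Terminal payoffs V(N, i) = max(K - S_T, 0):
  V(3,0) = 0.000000; V(3,1) = 0.000000; V(3,2) = 5.302426; V(3,3) = 9.272565
Backward induction: V(k, i) = exp(-r*dt) * [p * V(k+1, i) + (1-p) * V(k+1, i+1)].
  V(2,0) = exp(-r*dt) * [p*0.000000 + (1-p)*0.000000] = 0.000000
  V(2,1) = exp(-r*dt) * [p*0.000000 + (1-p)*5.302426] = 3.156418
  V(2,2) = exp(-r*dt) * [p*5.302426 + (1-p)*9.272565] = 7.626143
  V(1,0) = exp(-r*dt) * [p*0.000000 + (1-p)*3.156418] = 1.878946
  V(1,1) = exp(-r*dt) * [p*3.156418 + (1-p)*7.626143] = 5.793563
  V(0,0) = exp(-r*dt) * [p*1.878946 + (1-p)*5.793563] = 4.195193

Answer: Price = V(0,0) = 4.1952


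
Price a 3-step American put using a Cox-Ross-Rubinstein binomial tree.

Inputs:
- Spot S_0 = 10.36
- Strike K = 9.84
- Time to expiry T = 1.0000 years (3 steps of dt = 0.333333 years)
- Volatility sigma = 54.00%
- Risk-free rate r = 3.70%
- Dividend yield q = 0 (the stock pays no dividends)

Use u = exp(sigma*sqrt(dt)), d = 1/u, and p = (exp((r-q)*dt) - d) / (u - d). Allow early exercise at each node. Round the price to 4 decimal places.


Answer: Price = V(0,0) = 1.8988

Derivation:
dt = T/N = 0.333333
u = exp(sigma*sqrt(dt)) = 1.365839; d = 1/u = 0.732151
p = (exp((r-q)*dt) - d) / (u - d) = 0.442266
Discount per step: exp(-r*dt) = 0.987742
Stock lattice S(k, i) with i counting down-moves:
  k=0: S(0,0) = 10.3600
  k=1: S(1,0) = 14.1501; S(1,1) = 7.5851
  k=2: S(2,0) = 19.3268; S(2,1) = 10.3600; S(2,2) = 5.5534
  k=3: S(3,0) = 26.3972; S(3,1) = 14.1501; S(3,2) = 7.5851; S(3,3) = 4.0659
Terminal payoffs V(N, i) = max(K - S_T, 0):
  V(3,0) = 0.000000; V(3,1) = 0.000000; V(3,2) = 2.254921; V(3,3) = 5.774061
Backward induction: V(k, i) = exp(-r*dt) * [p * V(k+1, i) + (1-p) * V(k+1, i+1)]; then take max(V_cont, immediate exercise) for American.
  V(2,0) = exp(-r*dt) * [p*0.000000 + (1-p)*0.000000] = 0.000000; exercise = 0.000000; V(2,0) = max -> 0.000000
  V(2,1) = exp(-r*dt) * [p*0.000000 + (1-p)*2.254921] = 1.242230; exercise = 0.000000; V(2,1) = max -> 1.242230
  V(2,2) = exp(-r*dt) * [p*2.254921 + (1-p)*5.774061] = 4.165965; exercise = 4.286580; V(2,2) = max -> 4.286580
  V(1,0) = exp(-r*dt) * [p*0.000000 + (1-p)*1.242230] = 0.684341; exercise = 0.000000; V(1,0) = max -> 0.684341
  V(1,1) = exp(-r*dt) * [p*1.242230 + (1-p)*4.286580] = 2.904127; exercise = 2.254921; V(1,1) = max -> 2.904127
  V(0,0) = exp(-r*dt) * [p*0.684341 + (1-p)*2.904127] = 1.898827; exercise = 0.000000; V(0,0) = max -> 1.898827


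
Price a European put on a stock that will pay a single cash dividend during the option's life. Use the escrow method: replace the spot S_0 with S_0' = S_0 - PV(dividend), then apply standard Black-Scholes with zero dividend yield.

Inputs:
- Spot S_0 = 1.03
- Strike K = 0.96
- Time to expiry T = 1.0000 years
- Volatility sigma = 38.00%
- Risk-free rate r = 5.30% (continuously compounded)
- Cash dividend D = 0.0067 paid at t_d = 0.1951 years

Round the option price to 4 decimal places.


Answer: Price = 0.0960

Derivation:
PV(D) = D * exp(-r * t_d) = 0.0067 * 0.98971298 = 0.00663108
S_0' = S_0 - PV(D) = 1.0300 - 0.00663108 = 1.02336892
d1 = (ln(S_0'/K) + (r + sigma^2/2)*T) / (sigma*sqrt(T)) = 0.49768959
d2 = d1 - sigma*sqrt(T) = 0.11768959
exp(-rT) = 0.94838001
N(-d1) = 0.30935142; N(-d2) = 0.45315681
P = K * exp(-rT) * N(-d2) - S_0' * N(-d1) = 0.9600 * 0.94838001 * 0.45315681 - 1.02336892 * 0.30935142 = 0.0960


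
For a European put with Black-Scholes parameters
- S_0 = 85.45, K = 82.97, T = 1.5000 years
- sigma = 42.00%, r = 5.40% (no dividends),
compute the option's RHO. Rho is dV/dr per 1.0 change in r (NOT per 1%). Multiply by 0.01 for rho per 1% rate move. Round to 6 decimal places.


d1 = 0.4719200797; d2 = -0.0424727663
phi(d1) = 0.3569024392; exp(-qT) = 1.0000000000; exp(-rT) = 0.9221936914
N(-d2) = 0.5169390892
Rho = -K*T*exp(-rT)*N(-d2) = -82.9700 * 1.5000 * 0.9221936914 * 0.5169390892 = -59.329935

Answer: Rho = -59.329935


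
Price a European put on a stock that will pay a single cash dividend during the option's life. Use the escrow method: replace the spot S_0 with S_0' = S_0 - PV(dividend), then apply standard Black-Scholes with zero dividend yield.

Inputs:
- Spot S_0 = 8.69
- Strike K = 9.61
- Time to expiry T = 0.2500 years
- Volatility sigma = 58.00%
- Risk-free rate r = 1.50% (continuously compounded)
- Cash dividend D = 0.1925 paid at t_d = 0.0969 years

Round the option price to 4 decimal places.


Answer: Price = 1.6660

Derivation:
PV(D) = D * exp(-r * t_d) = 0.1925 * 0.99854756 = 0.19222040
S_0' = S_0 - PV(D) = 8.6900 - 0.19222040 = 8.49777960
d1 = (ln(S_0'/K) + (r + sigma^2/2)*T) / (sigma*sqrt(T)) = -0.26620454
d2 = d1 - sigma*sqrt(T) = -0.55620454
exp(-rT) = 0.99625702
N(-d1) = 0.60495916; N(-d2) = 0.71096448
P = K * exp(-rT) * N(-d2) - S_0' * N(-d1) = 9.6100 * 0.99625702 * 0.71096448 - 8.49777960 * 0.60495916 = 1.6660
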